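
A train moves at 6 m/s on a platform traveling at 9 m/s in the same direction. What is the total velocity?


Given: object velocity = 6 m/s, platform velocity = 9 m/s (same direction)
Using classical velocity addition: v_total = v_object + v_platform
v_total = 6 + 9
v_total = 15 m/s

15 m/s


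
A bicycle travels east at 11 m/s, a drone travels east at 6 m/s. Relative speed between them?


Given: v_A = 11 m/s east, v_B = 6 m/s east
Both move in the same direction; relative speed = |v_A - v_B|
|11 - 6| = |5|
= 5 m/s

5 m/s


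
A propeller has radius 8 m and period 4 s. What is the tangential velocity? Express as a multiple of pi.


Given: radius r = 8 m, period T = 4 s
Using v = 2*pi*r / T
v = 2*pi*8 / 4
v = 16*pi / 4
v = 4*pi m/s

4*pi m/s


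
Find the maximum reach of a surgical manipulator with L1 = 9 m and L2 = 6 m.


Given: L1 = 9 m, L2 = 6 m
For a 2-link planar arm, max reach = L1 + L2 (fully extended)
Max reach = 9 + 6
Max reach = 15 m

15 m


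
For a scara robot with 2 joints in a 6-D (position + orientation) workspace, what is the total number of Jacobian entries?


Given: task space dimension = 6, joints = 2
Jacobian is a 6 x 2 matrix
Total entries = rows * columns
Total = 6 * 2
Total = 12

12


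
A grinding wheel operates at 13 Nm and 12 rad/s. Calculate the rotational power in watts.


Given: tau = 13 Nm, omega = 12 rad/s
Using P = tau * omega
P = 13 * 12
P = 156 W

156 W


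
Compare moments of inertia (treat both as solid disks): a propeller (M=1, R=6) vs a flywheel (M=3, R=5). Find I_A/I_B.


Given: M1=1 kg, R1=6 m, M2=3 kg, R2=5 m
For a disk: I = (1/2)*M*R^2, so I_A/I_B = (M1*R1^2)/(M2*R2^2)
M1*R1^2 = 1*36 = 36
M2*R2^2 = 3*25 = 75
I_A/I_B = 36/75 = 12/25

12/25


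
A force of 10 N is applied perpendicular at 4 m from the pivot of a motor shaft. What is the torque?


Given: F = 10 N, r = 4 m, angle = 90 deg (perpendicular)
Using tau = F * r * sin(90)
sin(90) = 1
tau = 10 * 4 * 1
tau = 40 Nm

40 Nm


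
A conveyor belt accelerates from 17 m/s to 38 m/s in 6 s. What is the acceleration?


Given: initial velocity v0 = 17 m/s, final velocity v = 38 m/s, time t = 6 s
Using a = (v - v0) / t
a = (38 - 17) / 6
a = 21 / 6
a = 7/2 m/s^2

7/2 m/s^2


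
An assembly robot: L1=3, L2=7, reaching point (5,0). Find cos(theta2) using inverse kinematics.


Given: L1 = 3, L2 = 7, target (x, y) = (5, 0)
Using cos(theta2) = (x^2 + y^2 - L1^2 - L2^2) / (2*L1*L2)
x^2 + y^2 = 5^2 + 0 = 25
L1^2 + L2^2 = 9 + 49 = 58
Numerator = 25 - 58 = -33
Denominator = 2*3*7 = 42
cos(theta2) = -33/42 = -11/14

-11/14


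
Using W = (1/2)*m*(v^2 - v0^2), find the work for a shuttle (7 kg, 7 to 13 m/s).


Given: m = 7 kg, v0 = 7 m/s, v = 13 m/s
Using W = (1/2)*m*(v^2 - v0^2)
v^2 = 13^2 = 169
v0^2 = 7^2 = 49
v^2 - v0^2 = 169 - 49 = 120
W = (1/2)*7*120 = 420 J

420 J


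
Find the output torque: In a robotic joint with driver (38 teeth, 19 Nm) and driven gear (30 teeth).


Given: N1 = 38, N2 = 30, T1 = 19 Nm
Using T2/T1 = N2/N1
T2 = T1 * N2 / N1
T2 = 19 * 30 / 38
T2 = 570 / 38
T2 = 15 Nm

15 Nm


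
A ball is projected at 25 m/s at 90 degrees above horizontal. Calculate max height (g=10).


Given: v0 = 25 m/s, theta = 90 deg, g = 10 m/s^2
sin^2(90) = 1
Using H = v0^2 * sin^2(theta) / (2*g)
H = 25^2 * 1 / (2*10)
H = 625 * 1 / 20
H = 625 / 20
H = 125/4 m

125/4 m


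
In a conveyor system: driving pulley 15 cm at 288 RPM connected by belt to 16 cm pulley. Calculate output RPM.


Given: D1 = 15 cm, w1 = 288 RPM, D2 = 16 cm
Using D1*w1 = D2*w2
w2 = D1*w1 / D2
w2 = 15*288 / 16
w2 = 4320 / 16
w2 = 270 RPM

270 RPM


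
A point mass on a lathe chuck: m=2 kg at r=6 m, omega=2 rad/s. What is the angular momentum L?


Given: m = 2 kg, r = 6 m, omega = 2 rad/s
For a point mass: I = m*r^2
I = 2*6^2 = 2*36 = 72
L = I*omega = 72*2
L = 144 kg*m^2/s

144 kg*m^2/s


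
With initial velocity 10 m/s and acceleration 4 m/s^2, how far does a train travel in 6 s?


Given: v0 = 10 m/s, a = 4 m/s^2, t = 6 s
Using s = v0*t + (1/2)*a*t^2
s = 10*6 + (1/2)*4*6^2
s = 60 + (1/2)*144
s = 60 + 72
s = 132

132 m


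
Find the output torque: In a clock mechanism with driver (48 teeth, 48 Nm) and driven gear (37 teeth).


Given: N1 = 48, N2 = 37, T1 = 48 Nm
Using T2/T1 = N2/N1
T2 = T1 * N2 / N1
T2 = 48 * 37 / 48
T2 = 1776 / 48
T2 = 37 Nm

37 Nm


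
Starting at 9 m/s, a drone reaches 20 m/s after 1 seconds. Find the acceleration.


Given: initial velocity v0 = 9 m/s, final velocity v = 20 m/s, time t = 1 s
Using a = (v - v0) / t
a = (20 - 9) / 1
a = 11 / 1
a = 11 m/s^2

11 m/s^2


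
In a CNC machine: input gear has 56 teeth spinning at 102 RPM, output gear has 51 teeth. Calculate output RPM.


Given: N1 = 56 teeth, w1 = 102 RPM, N2 = 51 teeth
Using N1*w1 = N2*w2
w2 = N1*w1 / N2
w2 = 56*102 / 51
w2 = 5712 / 51
w2 = 112 RPM

112 RPM


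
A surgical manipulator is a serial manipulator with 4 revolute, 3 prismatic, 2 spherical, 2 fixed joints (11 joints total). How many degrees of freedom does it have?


Given: serial robot with 4 revolute, 3 prismatic, 2 spherical, 2 fixed joints
DOF contribution per joint type: revolute=1, prismatic=1, spherical=3, fixed=0
DOF = 4*1 + 3*1 + 2*3 + 2*0
DOF = 13

13


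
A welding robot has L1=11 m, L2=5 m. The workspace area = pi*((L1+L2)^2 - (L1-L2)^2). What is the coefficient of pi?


Given: L1 = 11, L2 = 5
(L1+L2)^2 = (16)^2 = 256
(L1-L2)^2 = (6)^2 = 36
Difference = 256 - 36 = 220
This equals 4*L1*L2 = 4*11*5 = 220
Workspace area = 220*pi

220


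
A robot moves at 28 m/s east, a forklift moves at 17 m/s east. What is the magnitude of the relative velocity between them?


Given: v_A = 28 m/s east, v_B = 17 m/s east
Both move in the same direction; relative speed = |v_A - v_B|
|28 - 17| = |11|
= 11 m/s

11 m/s


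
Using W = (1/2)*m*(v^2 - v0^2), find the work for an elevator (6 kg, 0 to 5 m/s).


Given: m = 6 kg, v0 = 0 m/s, v = 5 m/s
Using W = (1/2)*m*(v^2 - v0^2)
v^2 = 5^2 = 25
v0^2 = 0^2 = 0
v^2 - v0^2 = 25 - 0 = 25
W = (1/2)*6*25 = 75 J

75 J


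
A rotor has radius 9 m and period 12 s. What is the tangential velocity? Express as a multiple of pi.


Given: radius r = 9 m, period T = 12 s
Using v = 2*pi*r / T
v = 2*pi*9 / 12
v = 18*pi / 12
v = 3/2*pi m/s

3/2*pi m/s


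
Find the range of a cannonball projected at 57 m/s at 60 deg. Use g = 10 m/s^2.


Given: v0 = 57 m/s, theta = 60 deg, g = 10 m/s^2
sin(2*60) = sin(120) = sqrt(3)/2
Using R = v0^2 * sin(2*theta) / g
R = 57^2 * (sqrt(3)/2) / 10
R = 3249 * sqrt(3) / 20
R = 3249/20*sqrt(3) m

3249/20*sqrt(3) m


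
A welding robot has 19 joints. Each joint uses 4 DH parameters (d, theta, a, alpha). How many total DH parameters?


Given: 19 joints, 4 DH parameters per joint (d, theta, a, alpha)
Total DH parameters = number_of_joints * 4
Total = 19 * 4
Total = 76

76


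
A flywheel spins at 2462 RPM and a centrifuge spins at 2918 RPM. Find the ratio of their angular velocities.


Given: RPM_A = 2462, RPM_B = 2918
omega = 2*pi*RPM/60, so omega_A/omega_B = RPM_A / RPM_B
omega_A/omega_B = 2462 / 2918
omega_A/omega_B = 1231/1459

1231/1459


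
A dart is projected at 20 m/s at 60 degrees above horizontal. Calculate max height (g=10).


Given: v0 = 20 m/s, theta = 60 deg, g = 10 m/s^2
sin^2(60) = 3/4
Using H = v0^2 * sin^2(theta) / (2*g)
H = 20^2 * 3/4 / (2*10)
H = 400 * 3/4 / 20
H = 300 / 20
H = 15 m

15 m


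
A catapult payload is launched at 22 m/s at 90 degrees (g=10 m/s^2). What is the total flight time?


Given: v0 = 22 m/s, theta = 90 deg, g = 10 m/s^2
sin(90) = 1
Using T = 2*v0*sin(theta) / g
T = 2*22*1 / 10
T = 44 / 10
T = 22/5 s

22/5 s


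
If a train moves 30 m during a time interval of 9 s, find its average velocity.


Given: distance d = 30 m, time t = 9 s
Using v = d / t
v = 30 / 9
v = 10/3 m/s

10/3 m/s


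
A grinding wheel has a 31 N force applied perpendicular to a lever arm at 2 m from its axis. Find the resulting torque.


Given: F = 31 N, r = 2 m, angle = 90 deg (perpendicular)
Using tau = F * r * sin(90)
sin(90) = 1
tau = 31 * 2 * 1
tau = 62 Nm

62 Nm


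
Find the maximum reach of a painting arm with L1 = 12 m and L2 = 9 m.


Given: L1 = 12 m, L2 = 9 m
For a 2-link planar arm, max reach = L1 + L2 (fully extended)
Max reach = 12 + 9
Max reach = 21 m

21 m


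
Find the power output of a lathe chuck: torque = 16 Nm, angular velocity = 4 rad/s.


Given: tau = 16 Nm, omega = 4 rad/s
Using P = tau * omega
P = 16 * 4
P = 64 W

64 W


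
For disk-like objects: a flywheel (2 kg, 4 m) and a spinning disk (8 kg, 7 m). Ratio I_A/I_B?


Given: M1=2 kg, R1=4 m, M2=8 kg, R2=7 m
For a disk: I = (1/2)*M*R^2, so I_A/I_B = (M1*R1^2)/(M2*R2^2)
M1*R1^2 = 2*16 = 32
M2*R2^2 = 8*49 = 392
I_A/I_B = 32/392 = 4/49

4/49


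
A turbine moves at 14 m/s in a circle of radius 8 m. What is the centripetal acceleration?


Given: v = 14 m/s, r = 8 m
Using a_c = v^2 / r
a_c = 14^2 / 8
a_c = 196 / 8
a_c = 49/2 m/s^2

49/2 m/s^2


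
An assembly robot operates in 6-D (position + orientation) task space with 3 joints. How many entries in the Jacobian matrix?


Given: task space dimension = 6, joints = 3
Jacobian is a 6 x 3 matrix
Total entries = rows * columns
Total = 6 * 3
Total = 18

18


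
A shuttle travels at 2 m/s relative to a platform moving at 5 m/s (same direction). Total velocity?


Given: object velocity = 2 m/s, platform velocity = 5 m/s (same direction)
Using classical velocity addition: v_total = v_object + v_platform
v_total = 2 + 5
v_total = 7 m/s

7 m/s


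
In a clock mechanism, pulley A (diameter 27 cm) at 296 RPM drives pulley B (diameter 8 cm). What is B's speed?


Given: D1 = 27 cm, w1 = 296 RPM, D2 = 8 cm
Using D1*w1 = D2*w2
w2 = D1*w1 / D2
w2 = 27*296 / 8
w2 = 7992 / 8
w2 = 999 RPM

999 RPM


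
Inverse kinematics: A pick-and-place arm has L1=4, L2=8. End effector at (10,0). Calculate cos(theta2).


Given: L1 = 4, L2 = 8, target (x, y) = (10, 0)
Using cos(theta2) = (x^2 + y^2 - L1^2 - L2^2) / (2*L1*L2)
x^2 + y^2 = 10^2 + 0 = 100
L1^2 + L2^2 = 16 + 64 = 80
Numerator = 100 - 80 = 20
Denominator = 2*4*8 = 64
cos(theta2) = 20/64 = 5/16

5/16


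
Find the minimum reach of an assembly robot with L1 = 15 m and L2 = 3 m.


Given: L1 = 15 m, L2 = 3 m
For a 2-link planar arm, min reach = |L1 - L2| (second link folded back)
Min reach = |15 - 3|
Min reach = 12 m

12 m


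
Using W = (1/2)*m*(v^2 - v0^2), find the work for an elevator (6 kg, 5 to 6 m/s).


Given: m = 6 kg, v0 = 5 m/s, v = 6 m/s
Using W = (1/2)*m*(v^2 - v0^2)
v^2 = 6^2 = 36
v0^2 = 5^2 = 25
v^2 - v0^2 = 36 - 25 = 11
W = (1/2)*6*11 = 33 J

33 J


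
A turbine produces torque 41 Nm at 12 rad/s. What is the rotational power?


Given: tau = 41 Nm, omega = 12 rad/s
Using P = tau * omega
P = 41 * 12
P = 492 W

492 W


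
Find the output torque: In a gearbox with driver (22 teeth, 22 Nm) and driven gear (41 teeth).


Given: N1 = 22, N2 = 41, T1 = 22 Nm
Using T2/T1 = N2/N1
T2 = T1 * N2 / N1
T2 = 22 * 41 / 22
T2 = 902 / 22
T2 = 41 Nm

41 Nm


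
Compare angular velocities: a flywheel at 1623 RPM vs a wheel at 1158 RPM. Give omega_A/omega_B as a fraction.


Given: RPM_A = 1623, RPM_B = 1158
omega = 2*pi*RPM/60, so omega_A/omega_B = RPM_A / RPM_B
omega_A/omega_B = 1623 / 1158
omega_A/omega_B = 541/386

541/386


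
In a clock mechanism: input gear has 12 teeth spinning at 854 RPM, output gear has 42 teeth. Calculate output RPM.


Given: N1 = 12 teeth, w1 = 854 RPM, N2 = 42 teeth
Using N1*w1 = N2*w2
w2 = N1*w1 / N2
w2 = 12*854 / 42
w2 = 10248 / 42
w2 = 244 RPM

244 RPM


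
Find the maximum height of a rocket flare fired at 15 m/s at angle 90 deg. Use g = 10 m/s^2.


Given: v0 = 15 m/s, theta = 90 deg, g = 10 m/s^2
sin^2(90) = 1
Using H = v0^2 * sin^2(theta) / (2*g)
H = 15^2 * 1 / (2*10)
H = 225 * 1 / 20
H = 225 / 20
H = 45/4 m

45/4 m


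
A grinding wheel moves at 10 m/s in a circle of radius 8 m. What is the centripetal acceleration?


Given: v = 10 m/s, r = 8 m
Using a_c = v^2 / r
a_c = 10^2 / 8
a_c = 100 / 8
a_c = 25/2 m/s^2

25/2 m/s^2


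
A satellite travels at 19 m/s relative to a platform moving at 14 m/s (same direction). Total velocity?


Given: object velocity = 19 m/s, platform velocity = 14 m/s (same direction)
Using classical velocity addition: v_total = v_object + v_platform
v_total = 19 + 14
v_total = 33 m/s

33 m/s


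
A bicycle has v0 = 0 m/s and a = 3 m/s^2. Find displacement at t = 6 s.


Given: v0 = 0 m/s, a = 3 m/s^2, t = 6 s
Using s = v0*t + (1/2)*a*t^2
s = 0*6 + (1/2)*3*6^2
s = 0 + (1/2)*108
s = 0 + 54
s = 54

54 m


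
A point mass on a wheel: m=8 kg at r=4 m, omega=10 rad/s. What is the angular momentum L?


Given: m = 8 kg, r = 4 m, omega = 10 rad/s
For a point mass: I = m*r^2
I = 8*4^2 = 8*16 = 128
L = I*omega = 128*10
L = 1280 kg*m^2/s

1280 kg*m^2/s


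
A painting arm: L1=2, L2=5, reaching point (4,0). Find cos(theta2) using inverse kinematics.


Given: L1 = 2, L2 = 5, target (x, y) = (4, 0)
Using cos(theta2) = (x^2 + y^2 - L1^2 - L2^2) / (2*L1*L2)
x^2 + y^2 = 4^2 + 0 = 16
L1^2 + L2^2 = 4 + 25 = 29
Numerator = 16 - 29 = -13
Denominator = 2*2*5 = 20
cos(theta2) = -13/20 = -13/20

-13/20


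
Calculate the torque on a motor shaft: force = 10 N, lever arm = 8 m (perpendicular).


Given: F = 10 N, r = 8 m, angle = 90 deg (perpendicular)
Using tau = F * r * sin(90)
sin(90) = 1
tau = 10 * 8 * 1
tau = 80 Nm

80 Nm


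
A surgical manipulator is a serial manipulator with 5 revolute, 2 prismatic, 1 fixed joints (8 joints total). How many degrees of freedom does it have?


Given: serial robot with 5 revolute, 2 prismatic, 1 fixed joints
DOF contribution per joint type: revolute=1, prismatic=1, spherical=3, fixed=0
DOF = 5*1 + 2*1 + 1*0
DOF = 7

7


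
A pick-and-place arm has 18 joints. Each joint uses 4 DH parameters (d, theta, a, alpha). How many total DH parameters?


Given: 18 joints, 4 DH parameters per joint (d, theta, a, alpha)
Total DH parameters = number_of_joints * 4
Total = 18 * 4
Total = 72

72


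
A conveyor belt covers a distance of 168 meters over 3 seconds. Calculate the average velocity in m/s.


Given: distance d = 168 m, time t = 3 s
Using v = d / t
v = 168 / 3
v = 56 m/s

56 m/s


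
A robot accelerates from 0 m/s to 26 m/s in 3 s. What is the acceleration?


Given: initial velocity v0 = 0 m/s, final velocity v = 26 m/s, time t = 3 s
Using a = (v - v0) / t
a = (26 - 0) / 3
a = 26 / 3
a = 26/3 m/s^2

26/3 m/s^2


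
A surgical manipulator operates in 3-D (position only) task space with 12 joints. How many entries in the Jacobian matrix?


Given: task space dimension = 3, joints = 12
Jacobian is a 3 x 12 matrix
Total entries = rows * columns
Total = 3 * 12
Total = 36

36


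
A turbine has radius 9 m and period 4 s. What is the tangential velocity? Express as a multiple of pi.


Given: radius r = 9 m, period T = 4 s
Using v = 2*pi*r / T
v = 2*pi*9 / 4
v = 18*pi / 4
v = 9/2*pi m/s

9/2*pi m/s


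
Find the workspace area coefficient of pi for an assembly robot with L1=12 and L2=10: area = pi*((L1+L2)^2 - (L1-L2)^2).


Given: L1 = 12, L2 = 10
(L1+L2)^2 = (22)^2 = 484
(L1-L2)^2 = (2)^2 = 4
Difference = 484 - 4 = 480
This equals 4*L1*L2 = 4*12*10 = 480
Workspace area = 480*pi

480


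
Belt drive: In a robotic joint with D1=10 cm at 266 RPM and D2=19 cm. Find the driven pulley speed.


Given: D1 = 10 cm, w1 = 266 RPM, D2 = 19 cm
Using D1*w1 = D2*w2
w2 = D1*w1 / D2
w2 = 10*266 / 19
w2 = 2660 / 19
w2 = 140 RPM

140 RPM


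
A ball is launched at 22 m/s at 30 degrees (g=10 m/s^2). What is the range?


Given: v0 = 22 m/s, theta = 30 deg, g = 10 m/s^2
sin(2*30) = sin(60) = sqrt(3)/2
Using R = v0^2 * sin(2*theta) / g
R = 22^2 * (sqrt(3)/2) / 10
R = 484 * sqrt(3) / 20
R = 121/5*sqrt(3) m

121/5*sqrt(3) m


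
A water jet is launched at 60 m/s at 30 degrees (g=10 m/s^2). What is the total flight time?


Given: v0 = 60 m/s, theta = 30 deg, g = 10 m/s^2
sin(30) = 1/2
Using T = 2*v0*sin(theta) / g
T = 2*60*1/2 / 10
T = 60 / 10
T = 6 s

6 s


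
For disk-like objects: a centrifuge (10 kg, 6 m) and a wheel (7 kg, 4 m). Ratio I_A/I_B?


Given: M1=10 kg, R1=6 m, M2=7 kg, R2=4 m
For a disk: I = (1/2)*M*R^2, so I_A/I_B = (M1*R1^2)/(M2*R2^2)
M1*R1^2 = 10*36 = 360
M2*R2^2 = 7*16 = 112
I_A/I_B = 360/112 = 45/14

45/14


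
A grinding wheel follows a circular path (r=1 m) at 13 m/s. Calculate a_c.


Given: v = 13 m/s, r = 1 m
Using a_c = v^2 / r
a_c = 13^2 / 1
a_c = 169 / 1
a_c = 169 m/s^2

169 m/s^2


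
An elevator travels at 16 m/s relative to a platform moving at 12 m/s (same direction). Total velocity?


Given: object velocity = 16 m/s, platform velocity = 12 m/s (same direction)
Using classical velocity addition: v_total = v_object + v_platform
v_total = 16 + 12
v_total = 28 m/s

28 m/s


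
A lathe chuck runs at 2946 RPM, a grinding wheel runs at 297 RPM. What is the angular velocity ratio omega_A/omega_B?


Given: RPM_A = 2946, RPM_B = 297
omega = 2*pi*RPM/60, so omega_A/omega_B = RPM_A / RPM_B
omega_A/omega_B = 2946 / 297
omega_A/omega_B = 982/99

982/99


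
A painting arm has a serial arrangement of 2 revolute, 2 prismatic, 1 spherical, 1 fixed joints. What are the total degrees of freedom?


Given: serial robot with 2 revolute, 2 prismatic, 1 spherical, 1 fixed joints
DOF contribution per joint type: revolute=1, prismatic=1, spherical=3, fixed=0
DOF = 2*1 + 2*1 + 1*3 + 1*0
DOF = 7

7


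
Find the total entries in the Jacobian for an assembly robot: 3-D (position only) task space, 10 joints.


Given: task space dimension = 3, joints = 10
Jacobian is a 3 x 10 matrix
Total entries = rows * columns
Total = 3 * 10
Total = 30

30


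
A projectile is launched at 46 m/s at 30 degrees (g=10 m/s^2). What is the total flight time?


Given: v0 = 46 m/s, theta = 30 deg, g = 10 m/s^2
sin(30) = 1/2
Using T = 2*v0*sin(theta) / g
T = 2*46*1/2 / 10
T = 46 / 10
T = 23/5 s

23/5 s


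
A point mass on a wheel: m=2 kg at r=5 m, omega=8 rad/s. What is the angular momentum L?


Given: m = 2 kg, r = 5 m, omega = 8 rad/s
For a point mass: I = m*r^2
I = 2*5^2 = 2*25 = 50
L = I*omega = 50*8
L = 400 kg*m^2/s

400 kg*m^2/s


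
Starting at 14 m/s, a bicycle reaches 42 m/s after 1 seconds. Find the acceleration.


Given: initial velocity v0 = 14 m/s, final velocity v = 42 m/s, time t = 1 s
Using a = (v - v0) / t
a = (42 - 14) / 1
a = 28 / 1
a = 28 m/s^2

28 m/s^2


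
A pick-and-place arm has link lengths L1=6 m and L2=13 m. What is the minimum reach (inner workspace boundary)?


Given: L1 = 6 m, L2 = 13 m
For a 2-link planar arm, min reach = |L1 - L2| (second link folded back)
Min reach = |6 - 13|
Min reach = 7 m

7 m


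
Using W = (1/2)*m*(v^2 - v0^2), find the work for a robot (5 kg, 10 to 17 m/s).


Given: m = 5 kg, v0 = 10 m/s, v = 17 m/s
Using W = (1/2)*m*(v^2 - v0^2)
v^2 = 17^2 = 289
v0^2 = 10^2 = 100
v^2 - v0^2 = 289 - 100 = 189
W = (1/2)*5*189 = 945/2 J

945/2 J


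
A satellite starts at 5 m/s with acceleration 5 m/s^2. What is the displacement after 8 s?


Given: v0 = 5 m/s, a = 5 m/s^2, t = 8 s
Using s = v0*t + (1/2)*a*t^2
s = 5*8 + (1/2)*5*8^2
s = 40 + (1/2)*320
s = 40 + 160
s = 200

200 m


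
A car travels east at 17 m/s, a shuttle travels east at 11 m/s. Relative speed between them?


Given: v_A = 17 m/s east, v_B = 11 m/s east
Both move in the same direction; relative speed = |v_A - v_B|
|17 - 11| = |6|
= 6 m/s

6 m/s


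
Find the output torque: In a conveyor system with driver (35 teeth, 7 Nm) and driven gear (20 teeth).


Given: N1 = 35, N2 = 20, T1 = 7 Nm
Using T2/T1 = N2/N1
T2 = T1 * N2 / N1
T2 = 7 * 20 / 35
T2 = 140 / 35
T2 = 4 Nm

4 Nm


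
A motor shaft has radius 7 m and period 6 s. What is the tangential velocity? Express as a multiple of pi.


Given: radius r = 7 m, period T = 6 s
Using v = 2*pi*r / T
v = 2*pi*7 / 6
v = 14*pi / 6
v = 7/3*pi m/s

7/3*pi m/s


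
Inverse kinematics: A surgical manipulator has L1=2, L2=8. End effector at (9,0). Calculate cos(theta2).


Given: L1 = 2, L2 = 8, target (x, y) = (9, 0)
Using cos(theta2) = (x^2 + y^2 - L1^2 - L2^2) / (2*L1*L2)
x^2 + y^2 = 9^2 + 0 = 81
L1^2 + L2^2 = 4 + 64 = 68
Numerator = 81 - 68 = 13
Denominator = 2*2*8 = 32
cos(theta2) = 13/32 = 13/32

13/32


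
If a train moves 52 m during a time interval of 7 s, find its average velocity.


Given: distance d = 52 m, time t = 7 s
Using v = d / t
v = 52 / 7
v = 52/7 m/s

52/7 m/s


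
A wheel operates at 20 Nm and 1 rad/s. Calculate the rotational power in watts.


Given: tau = 20 Nm, omega = 1 rad/s
Using P = tau * omega
P = 20 * 1
P = 20 W

20 W


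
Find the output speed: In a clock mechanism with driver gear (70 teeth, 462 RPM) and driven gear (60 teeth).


Given: N1 = 70 teeth, w1 = 462 RPM, N2 = 60 teeth
Using N1*w1 = N2*w2
w2 = N1*w1 / N2
w2 = 70*462 / 60
w2 = 32340 / 60
w2 = 539 RPM

539 RPM


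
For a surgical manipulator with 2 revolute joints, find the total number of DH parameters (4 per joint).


Given: 2 joints, 4 DH parameters per joint (d, theta, a, alpha)
Total DH parameters = number_of_joints * 4
Total = 2 * 4
Total = 8

8


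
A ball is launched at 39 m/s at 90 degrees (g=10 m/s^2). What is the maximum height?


Given: v0 = 39 m/s, theta = 90 deg, g = 10 m/s^2
sin^2(90) = 1
Using H = v0^2 * sin^2(theta) / (2*g)
H = 39^2 * 1 / (2*10)
H = 1521 * 1 / 20
H = 1521 / 20
H = 1521/20 m

1521/20 m


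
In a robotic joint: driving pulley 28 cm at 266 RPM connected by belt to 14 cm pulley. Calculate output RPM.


Given: D1 = 28 cm, w1 = 266 RPM, D2 = 14 cm
Using D1*w1 = D2*w2
w2 = D1*w1 / D2
w2 = 28*266 / 14
w2 = 7448 / 14
w2 = 532 RPM

532 RPM


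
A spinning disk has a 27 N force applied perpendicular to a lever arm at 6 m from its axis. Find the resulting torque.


Given: F = 27 N, r = 6 m, angle = 90 deg (perpendicular)
Using tau = F * r * sin(90)
sin(90) = 1
tau = 27 * 6 * 1
tau = 162 Nm

162 Nm


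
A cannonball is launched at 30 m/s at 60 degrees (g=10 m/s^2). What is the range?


Given: v0 = 30 m/s, theta = 60 deg, g = 10 m/s^2
sin(2*60) = sin(120) = sqrt(3)/2
Using R = v0^2 * sin(2*theta) / g
R = 30^2 * (sqrt(3)/2) / 10
R = 900 * sqrt(3) / 20
R = 45*sqrt(3) m

45*sqrt(3) m


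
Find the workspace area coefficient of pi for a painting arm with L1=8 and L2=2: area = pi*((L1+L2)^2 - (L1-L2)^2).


Given: L1 = 8, L2 = 2
(L1+L2)^2 = (10)^2 = 100
(L1-L2)^2 = (6)^2 = 36
Difference = 100 - 36 = 64
This equals 4*L1*L2 = 4*8*2 = 64
Workspace area = 64*pi

64


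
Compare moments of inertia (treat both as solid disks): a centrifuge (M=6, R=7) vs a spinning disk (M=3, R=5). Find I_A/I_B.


Given: M1=6 kg, R1=7 m, M2=3 kg, R2=5 m
For a disk: I = (1/2)*M*R^2, so I_A/I_B = (M1*R1^2)/(M2*R2^2)
M1*R1^2 = 6*49 = 294
M2*R2^2 = 3*25 = 75
I_A/I_B = 294/75 = 98/25

98/25


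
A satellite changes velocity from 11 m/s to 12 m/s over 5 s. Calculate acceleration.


Given: initial velocity v0 = 11 m/s, final velocity v = 12 m/s, time t = 5 s
Using a = (v - v0) / t
a = (12 - 11) / 5
a = 1 / 5
a = 1/5 m/s^2

1/5 m/s^2


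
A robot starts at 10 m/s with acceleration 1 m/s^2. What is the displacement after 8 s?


Given: v0 = 10 m/s, a = 1 m/s^2, t = 8 s
Using s = v0*t + (1/2)*a*t^2
s = 10*8 + (1/2)*1*8^2
s = 80 + (1/2)*64
s = 80 + 32
s = 112

112 m


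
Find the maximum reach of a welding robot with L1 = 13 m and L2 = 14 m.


Given: L1 = 13 m, L2 = 14 m
For a 2-link planar arm, max reach = L1 + L2 (fully extended)
Max reach = 13 + 14
Max reach = 27 m

27 m


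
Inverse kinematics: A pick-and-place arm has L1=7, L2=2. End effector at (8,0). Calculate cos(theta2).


Given: L1 = 7, L2 = 2, target (x, y) = (8, 0)
Using cos(theta2) = (x^2 + y^2 - L1^2 - L2^2) / (2*L1*L2)
x^2 + y^2 = 8^2 + 0 = 64
L1^2 + L2^2 = 49 + 4 = 53
Numerator = 64 - 53 = 11
Denominator = 2*7*2 = 28
cos(theta2) = 11/28 = 11/28

11/28


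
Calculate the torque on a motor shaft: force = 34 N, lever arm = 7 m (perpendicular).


Given: F = 34 N, r = 7 m, angle = 90 deg (perpendicular)
Using tau = F * r * sin(90)
sin(90) = 1
tau = 34 * 7 * 1
tau = 238 Nm

238 Nm


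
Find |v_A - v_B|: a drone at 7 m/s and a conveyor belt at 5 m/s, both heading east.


Given: v_A = 7 m/s east, v_B = 5 m/s east
Both move in the same direction; relative speed = |v_A - v_B|
|7 - 5| = |2|
= 2 m/s

2 m/s


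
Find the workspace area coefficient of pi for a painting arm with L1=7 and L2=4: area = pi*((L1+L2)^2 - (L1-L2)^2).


Given: L1 = 7, L2 = 4
(L1+L2)^2 = (11)^2 = 121
(L1-L2)^2 = (3)^2 = 9
Difference = 121 - 9 = 112
This equals 4*L1*L2 = 4*7*4 = 112
Workspace area = 112*pi

112


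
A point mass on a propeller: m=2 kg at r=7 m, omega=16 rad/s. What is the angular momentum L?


Given: m = 2 kg, r = 7 m, omega = 16 rad/s
For a point mass: I = m*r^2
I = 2*7^2 = 2*49 = 98
L = I*omega = 98*16
L = 1568 kg*m^2/s

1568 kg*m^2/s


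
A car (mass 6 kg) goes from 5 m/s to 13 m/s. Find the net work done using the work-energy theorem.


Given: m = 6 kg, v0 = 5 m/s, v = 13 m/s
Using W = (1/2)*m*(v^2 - v0^2)
v^2 = 13^2 = 169
v0^2 = 5^2 = 25
v^2 - v0^2 = 169 - 25 = 144
W = (1/2)*6*144 = 432 J

432 J


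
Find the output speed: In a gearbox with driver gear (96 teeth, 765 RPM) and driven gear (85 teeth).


Given: N1 = 96 teeth, w1 = 765 RPM, N2 = 85 teeth
Using N1*w1 = N2*w2
w2 = N1*w1 / N2
w2 = 96*765 / 85
w2 = 73440 / 85
w2 = 864 RPM

864 RPM


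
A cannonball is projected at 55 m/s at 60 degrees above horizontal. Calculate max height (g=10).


Given: v0 = 55 m/s, theta = 60 deg, g = 10 m/s^2
sin^2(60) = 3/4
Using H = v0^2 * sin^2(theta) / (2*g)
H = 55^2 * 3/4 / (2*10)
H = 3025 * 3/4 / 20
H = 9075/4 / 20
H = 1815/16 m

1815/16 m


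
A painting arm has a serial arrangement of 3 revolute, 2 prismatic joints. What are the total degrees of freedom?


Given: serial robot with 3 revolute, 2 prismatic joints
DOF contribution per joint type: revolute=1, prismatic=1, spherical=3, fixed=0
DOF = 3*1 + 2*1
DOF = 5

5


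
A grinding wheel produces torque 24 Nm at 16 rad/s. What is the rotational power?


Given: tau = 24 Nm, omega = 16 rad/s
Using P = tau * omega
P = 24 * 16
P = 384 W

384 W


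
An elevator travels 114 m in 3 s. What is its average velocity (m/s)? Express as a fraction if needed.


Given: distance d = 114 m, time t = 3 s
Using v = d / t
v = 114 / 3
v = 38 m/s

38 m/s


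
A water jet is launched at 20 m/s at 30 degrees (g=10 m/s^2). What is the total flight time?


Given: v0 = 20 m/s, theta = 30 deg, g = 10 m/s^2
sin(30) = 1/2
Using T = 2*v0*sin(theta) / g
T = 2*20*1/2 / 10
T = 20 / 10
T = 2 s

2 s


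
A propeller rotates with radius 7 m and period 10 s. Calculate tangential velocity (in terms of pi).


Given: radius r = 7 m, period T = 10 s
Using v = 2*pi*r / T
v = 2*pi*7 / 10
v = 14*pi / 10
v = 7/5*pi m/s

7/5*pi m/s


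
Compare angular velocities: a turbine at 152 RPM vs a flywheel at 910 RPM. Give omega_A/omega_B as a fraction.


Given: RPM_A = 152, RPM_B = 910
omega = 2*pi*RPM/60, so omega_A/omega_B = RPM_A / RPM_B
omega_A/omega_B = 152 / 910
omega_A/omega_B = 76/455

76/455


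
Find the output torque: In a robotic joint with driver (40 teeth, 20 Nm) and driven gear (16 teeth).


Given: N1 = 40, N2 = 16, T1 = 20 Nm
Using T2/T1 = N2/N1
T2 = T1 * N2 / N1
T2 = 20 * 16 / 40
T2 = 320 / 40
T2 = 8 Nm

8 Nm


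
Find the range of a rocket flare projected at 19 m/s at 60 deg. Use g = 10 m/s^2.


Given: v0 = 19 m/s, theta = 60 deg, g = 10 m/s^2
sin(2*60) = sin(120) = sqrt(3)/2
Using R = v0^2 * sin(2*theta) / g
R = 19^2 * (sqrt(3)/2) / 10
R = 361 * sqrt(3) / 20
R = 361/20*sqrt(3) m

361/20*sqrt(3) m


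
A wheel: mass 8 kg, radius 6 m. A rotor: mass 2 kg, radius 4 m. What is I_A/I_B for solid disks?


Given: M1=8 kg, R1=6 m, M2=2 kg, R2=4 m
For a disk: I = (1/2)*M*R^2, so I_A/I_B = (M1*R1^2)/(M2*R2^2)
M1*R1^2 = 8*36 = 288
M2*R2^2 = 2*16 = 32
I_A/I_B = 288/32 = 9

9


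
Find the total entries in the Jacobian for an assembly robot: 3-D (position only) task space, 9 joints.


Given: task space dimension = 3, joints = 9
Jacobian is a 3 x 9 matrix
Total entries = rows * columns
Total = 3 * 9
Total = 27

27


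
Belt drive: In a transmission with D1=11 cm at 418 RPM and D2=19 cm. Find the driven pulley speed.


Given: D1 = 11 cm, w1 = 418 RPM, D2 = 19 cm
Using D1*w1 = D2*w2
w2 = D1*w1 / D2
w2 = 11*418 / 19
w2 = 4598 / 19
w2 = 242 RPM

242 RPM


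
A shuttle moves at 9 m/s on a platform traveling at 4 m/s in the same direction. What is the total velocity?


Given: object velocity = 9 m/s, platform velocity = 4 m/s (same direction)
Using classical velocity addition: v_total = v_object + v_platform
v_total = 9 + 4
v_total = 13 m/s

13 m/s


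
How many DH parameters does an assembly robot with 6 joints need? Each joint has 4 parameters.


Given: 6 joints, 4 DH parameters per joint (d, theta, a, alpha)
Total DH parameters = number_of_joints * 4
Total = 6 * 4
Total = 24

24


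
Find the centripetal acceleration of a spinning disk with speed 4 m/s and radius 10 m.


Given: v = 4 m/s, r = 10 m
Using a_c = v^2 / r
a_c = 4^2 / 10
a_c = 16 / 10
a_c = 8/5 m/s^2

8/5 m/s^2


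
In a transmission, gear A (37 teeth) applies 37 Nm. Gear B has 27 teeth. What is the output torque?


Given: N1 = 37, N2 = 27, T1 = 37 Nm
Using T2/T1 = N2/N1
T2 = T1 * N2 / N1
T2 = 37 * 27 / 37
T2 = 999 / 37
T2 = 27 Nm

27 Nm


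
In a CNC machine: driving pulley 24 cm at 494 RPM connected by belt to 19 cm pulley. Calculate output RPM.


Given: D1 = 24 cm, w1 = 494 RPM, D2 = 19 cm
Using D1*w1 = D2*w2
w2 = D1*w1 / D2
w2 = 24*494 / 19
w2 = 11856 / 19
w2 = 624 RPM

624 RPM


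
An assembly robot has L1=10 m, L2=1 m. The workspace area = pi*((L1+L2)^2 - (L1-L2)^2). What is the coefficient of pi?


Given: L1 = 10, L2 = 1
(L1+L2)^2 = (11)^2 = 121
(L1-L2)^2 = (9)^2 = 81
Difference = 121 - 81 = 40
This equals 4*L1*L2 = 4*10*1 = 40
Workspace area = 40*pi

40


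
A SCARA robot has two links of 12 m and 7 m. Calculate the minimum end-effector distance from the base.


Given: L1 = 12 m, L2 = 7 m
For a 2-link planar arm, min reach = |L1 - L2| (second link folded back)
Min reach = |12 - 7|
Min reach = 5 m

5 m


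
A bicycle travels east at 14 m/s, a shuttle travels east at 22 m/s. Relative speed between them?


Given: v_A = 14 m/s east, v_B = 22 m/s east
Both move in the same direction; relative speed = |v_A - v_B|
|14 - 22| = |-8|
= 8 m/s

8 m/s


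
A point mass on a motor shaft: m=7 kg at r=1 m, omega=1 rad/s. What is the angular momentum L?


Given: m = 7 kg, r = 1 m, omega = 1 rad/s
For a point mass: I = m*r^2
I = 7*1^2 = 7*1 = 7
L = I*omega = 7*1
L = 7 kg*m^2/s

7 kg*m^2/s


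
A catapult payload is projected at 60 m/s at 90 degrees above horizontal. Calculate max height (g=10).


Given: v0 = 60 m/s, theta = 90 deg, g = 10 m/s^2
sin^2(90) = 1
Using H = v0^2 * sin^2(theta) / (2*g)
H = 60^2 * 1 / (2*10)
H = 3600 * 1 / 20
H = 3600 / 20
H = 180 m

180 m


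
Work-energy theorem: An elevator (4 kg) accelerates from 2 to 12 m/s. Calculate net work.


Given: m = 4 kg, v0 = 2 m/s, v = 12 m/s
Using W = (1/2)*m*(v^2 - v0^2)
v^2 = 12^2 = 144
v0^2 = 2^2 = 4
v^2 - v0^2 = 144 - 4 = 140
W = (1/2)*4*140 = 280 J

280 J


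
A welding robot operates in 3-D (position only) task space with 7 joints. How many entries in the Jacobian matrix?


Given: task space dimension = 3, joints = 7
Jacobian is a 3 x 7 matrix
Total entries = rows * columns
Total = 3 * 7
Total = 21

21


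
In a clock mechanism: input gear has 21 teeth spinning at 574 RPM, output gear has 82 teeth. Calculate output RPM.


Given: N1 = 21 teeth, w1 = 574 RPM, N2 = 82 teeth
Using N1*w1 = N2*w2
w2 = N1*w1 / N2
w2 = 21*574 / 82
w2 = 12054 / 82
w2 = 147 RPM

147 RPM


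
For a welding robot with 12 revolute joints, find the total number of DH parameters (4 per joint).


Given: 12 joints, 4 DH parameters per joint (d, theta, a, alpha)
Total DH parameters = number_of_joints * 4
Total = 12 * 4
Total = 48

48


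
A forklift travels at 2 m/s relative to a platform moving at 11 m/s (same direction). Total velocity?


Given: object velocity = 2 m/s, platform velocity = 11 m/s (same direction)
Using classical velocity addition: v_total = v_object + v_platform
v_total = 2 + 11
v_total = 13 m/s

13 m/s


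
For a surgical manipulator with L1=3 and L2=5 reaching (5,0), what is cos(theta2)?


Given: L1 = 3, L2 = 5, target (x, y) = (5, 0)
Using cos(theta2) = (x^2 + y^2 - L1^2 - L2^2) / (2*L1*L2)
x^2 + y^2 = 5^2 + 0 = 25
L1^2 + L2^2 = 9 + 25 = 34
Numerator = 25 - 34 = -9
Denominator = 2*3*5 = 30
cos(theta2) = -9/30 = -3/10

-3/10


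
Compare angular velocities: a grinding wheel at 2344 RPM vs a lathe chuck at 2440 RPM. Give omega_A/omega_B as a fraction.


Given: RPM_A = 2344, RPM_B = 2440
omega = 2*pi*RPM/60, so omega_A/omega_B = RPM_A / RPM_B
omega_A/omega_B = 2344 / 2440
omega_A/omega_B = 293/305

293/305


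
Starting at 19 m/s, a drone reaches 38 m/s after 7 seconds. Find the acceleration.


Given: initial velocity v0 = 19 m/s, final velocity v = 38 m/s, time t = 7 s
Using a = (v - v0) / t
a = (38 - 19) / 7
a = 19 / 7
a = 19/7 m/s^2

19/7 m/s^2


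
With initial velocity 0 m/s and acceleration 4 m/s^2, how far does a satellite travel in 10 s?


Given: v0 = 0 m/s, a = 4 m/s^2, t = 10 s
Using s = v0*t + (1/2)*a*t^2
s = 0*10 + (1/2)*4*10^2
s = 0 + (1/2)*400
s = 0 + 200
s = 200

200 m


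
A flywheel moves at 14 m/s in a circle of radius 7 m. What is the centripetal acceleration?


Given: v = 14 m/s, r = 7 m
Using a_c = v^2 / r
a_c = 14^2 / 7
a_c = 196 / 7
a_c = 28 m/s^2

28 m/s^2


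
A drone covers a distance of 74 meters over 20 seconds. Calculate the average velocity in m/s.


Given: distance d = 74 m, time t = 20 s
Using v = d / t
v = 74 / 20
v = 37/10 m/s

37/10 m/s


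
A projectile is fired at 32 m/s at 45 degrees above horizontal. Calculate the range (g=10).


Given: v0 = 32 m/s, theta = 45 deg, g = 10 m/s^2
sin(2*45) = sin(90) = 1
Using R = v0^2 * sin(2*theta) / g
R = 32^2 * 1 / 10
R = 1024 / 10
R = 512/5 m

512/5 m


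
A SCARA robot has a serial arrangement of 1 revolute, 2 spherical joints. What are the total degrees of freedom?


Given: serial robot with 1 revolute, 2 spherical joints
DOF contribution per joint type: revolute=1, prismatic=1, spherical=3, fixed=0
DOF = 1*1 + 2*3
DOF = 7

7


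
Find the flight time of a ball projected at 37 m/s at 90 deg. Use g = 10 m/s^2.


Given: v0 = 37 m/s, theta = 90 deg, g = 10 m/s^2
sin(90) = 1
Using T = 2*v0*sin(theta) / g
T = 2*37*1 / 10
T = 74 / 10
T = 37/5 s

37/5 s


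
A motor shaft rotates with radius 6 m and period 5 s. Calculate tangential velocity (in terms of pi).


Given: radius r = 6 m, period T = 5 s
Using v = 2*pi*r / T
v = 2*pi*6 / 5
v = 12*pi / 5
v = 12/5*pi m/s

12/5*pi m/s


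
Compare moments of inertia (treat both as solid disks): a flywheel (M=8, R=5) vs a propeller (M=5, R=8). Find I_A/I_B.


Given: M1=8 kg, R1=5 m, M2=5 kg, R2=8 m
For a disk: I = (1/2)*M*R^2, so I_A/I_B = (M1*R1^2)/(M2*R2^2)
M1*R1^2 = 8*25 = 200
M2*R2^2 = 5*64 = 320
I_A/I_B = 200/320 = 5/8

5/8


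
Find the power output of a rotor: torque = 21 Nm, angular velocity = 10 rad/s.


Given: tau = 21 Nm, omega = 10 rad/s
Using P = tau * omega
P = 21 * 10
P = 210 W

210 W


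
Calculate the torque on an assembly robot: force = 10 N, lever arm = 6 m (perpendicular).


Given: F = 10 N, r = 6 m, angle = 90 deg (perpendicular)
Using tau = F * r * sin(90)
sin(90) = 1
tau = 10 * 6 * 1
tau = 60 Nm

60 Nm


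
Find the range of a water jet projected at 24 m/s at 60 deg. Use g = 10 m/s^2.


Given: v0 = 24 m/s, theta = 60 deg, g = 10 m/s^2
sin(2*60) = sin(120) = sqrt(3)/2
Using R = v0^2 * sin(2*theta) / g
R = 24^2 * (sqrt(3)/2) / 10
R = 576 * sqrt(3) / 20
R = 144/5*sqrt(3) m

144/5*sqrt(3) m


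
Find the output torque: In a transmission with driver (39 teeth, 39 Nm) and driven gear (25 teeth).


Given: N1 = 39, N2 = 25, T1 = 39 Nm
Using T2/T1 = N2/N1
T2 = T1 * N2 / N1
T2 = 39 * 25 / 39
T2 = 975 / 39
T2 = 25 Nm

25 Nm


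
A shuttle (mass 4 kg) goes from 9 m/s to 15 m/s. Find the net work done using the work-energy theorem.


Given: m = 4 kg, v0 = 9 m/s, v = 15 m/s
Using W = (1/2)*m*(v^2 - v0^2)
v^2 = 15^2 = 225
v0^2 = 9^2 = 81
v^2 - v0^2 = 225 - 81 = 144
W = (1/2)*4*144 = 288 J

288 J


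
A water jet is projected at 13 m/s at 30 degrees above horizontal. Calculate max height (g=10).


Given: v0 = 13 m/s, theta = 30 deg, g = 10 m/s^2
sin^2(30) = 1/4
Using H = v0^2 * sin^2(theta) / (2*g)
H = 13^2 * 1/4 / (2*10)
H = 169 * 1/4 / 20
H = 169/4 / 20
H = 169/80 m

169/80 m


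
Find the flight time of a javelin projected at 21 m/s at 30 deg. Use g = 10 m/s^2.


Given: v0 = 21 m/s, theta = 30 deg, g = 10 m/s^2
sin(30) = 1/2
Using T = 2*v0*sin(theta) / g
T = 2*21*1/2 / 10
T = 21 / 10
T = 21/10 s

21/10 s


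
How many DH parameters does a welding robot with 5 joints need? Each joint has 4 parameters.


Given: 5 joints, 4 DH parameters per joint (d, theta, a, alpha)
Total DH parameters = number_of_joints * 4
Total = 5 * 4
Total = 20

20


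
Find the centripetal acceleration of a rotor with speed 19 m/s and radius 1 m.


Given: v = 19 m/s, r = 1 m
Using a_c = v^2 / r
a_c = 19^2 / 1
a_c = 361 / 1
a_c = 361 m/s^2

361 m/s^2


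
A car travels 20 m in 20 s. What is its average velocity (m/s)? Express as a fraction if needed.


Given: distance d = 20 m, time t = 20 s
Using v = d / t
v = 20 / 20
v = 1 m/s

1 m/s


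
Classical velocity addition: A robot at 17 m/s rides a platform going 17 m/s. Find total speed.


Given: object velocity = 17 m/s, platform velocity = 17 m/s (same direction)
Using classical velocity addition: v_total = v_object + v_platform
v_total = 17 + 17
v_total = 34 m/s

34 m/s


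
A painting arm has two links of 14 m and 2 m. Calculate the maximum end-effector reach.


Given: L1 = 14 m, L2 = 2 m
For a 2-link planar arm, max reach = L1 + L2 (fully extended)
Max reach = 14 + 2
Max reach = 16 m

16 m


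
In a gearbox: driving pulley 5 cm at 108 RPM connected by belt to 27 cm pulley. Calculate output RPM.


Given: D1 = 5 cm, w1 = 108 RPM, D2 = 27 cm
Using D1*w1 = D2*w2
w2 = D1*w1 / D2
w2 = 5*108 / 27
w2 = 540 / 27
w2 = 20 RPM

20 RPM


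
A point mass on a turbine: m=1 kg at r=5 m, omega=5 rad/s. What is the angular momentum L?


Given: m = 1 kg, r = 5 m, omega = 5 rad/s
For a point mass: I = m*r^2
I = 1*5^2 = 1*25 = 25
L = I*omega = 25*5
L = 125 kg*m^2/s

125 kg*m^2/s


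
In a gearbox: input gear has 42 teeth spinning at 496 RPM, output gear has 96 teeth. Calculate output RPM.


Given: N1 = 42 teeth, w1 = 496 RPM, N2 = 96 teeth
Using N1*w1 = N2*w2
w2 = N1*w1 / N2
w2 = 42*496 / 96
w2 = 20832 / 96
w2 = 217 RPM

217 RPM


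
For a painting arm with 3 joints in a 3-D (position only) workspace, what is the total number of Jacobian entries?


Given: task space dimension = 3, joints = 3
Jacobian is a 3 x 3 matrix
Total entries = rows * columns
Total = 3 * 3
Total = 9

9


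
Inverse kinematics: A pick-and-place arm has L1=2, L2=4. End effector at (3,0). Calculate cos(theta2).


Given: L1 = 2, L2 = 4, target (x, y) = (3, 0)
Using cos(theta2) = (x^2 + y^2 - L1^2 - L2^2) / (2*L1*L2)
x^2 + y^2 = 3^2 + 0 = 9
L1^2 + L2^2 = 4 + 16 = 20
Numerator = 9 - 20 = -11
Denominator = 2*2*4 = 16
cos(theta2) = -11/16 = -11/16

-11/16


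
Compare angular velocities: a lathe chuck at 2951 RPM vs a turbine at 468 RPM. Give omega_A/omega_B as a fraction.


Given: RPM_A = 2951, RPM_B = 468
omega = 2*pi*RPM/60, so omega_A/omega_B = RPM_A / RPM_B
omega_A/omega_B = 2951 / 468
omega_A/omega_B = 227/36

227/36
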